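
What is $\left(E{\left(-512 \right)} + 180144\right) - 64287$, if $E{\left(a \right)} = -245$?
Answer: $115612$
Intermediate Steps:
$\left(E{\left(-512 \right)} + 180144\right) - 64287 = \left(-245 + 180144\right) - 64287 = 179899 - 64287 = 115612$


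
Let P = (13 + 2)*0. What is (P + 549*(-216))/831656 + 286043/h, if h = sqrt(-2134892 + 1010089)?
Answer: -14823/103957 - 286043*I*sqrt(1124803)/1124803 ≈ -0.14259 - 269.71*I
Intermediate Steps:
P = 0 (P = 15*0 = 0)
h = I*sqrt(1124803) (h = sqrt(-1124803) = I*sqrt(1124803) ≈ 1060.6*I)
(P + 549*(-216))/831656 + 286043/h = (0 + 549*(-216))/831656 + 286043/((I*sqrt(1124803))) = (0 - 118584)*(1/831656) + 286043*(-I*sqrt(1124803)/1124803) = -118584*1/831656 - 286043*I*sqrt(1124803)/1124803 = -14823/103957 - 286043*I*sqrt(1124803)/1124803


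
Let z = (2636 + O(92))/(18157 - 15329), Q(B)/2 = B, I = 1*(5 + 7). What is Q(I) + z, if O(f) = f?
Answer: 17650/707 ≈ 24.965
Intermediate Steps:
I = 12 (I = 1*12 = 12)
Q(B) = 2*B
z = 682/707 (z = (2636 + 92)/(18157 - 15329) = 2728/2828 = 2728*(1/2828) = 682/707 ≈ 0.96464)
Q(I) + z = 2*12 + 682/707 = 24 + 682/707 = 17650/707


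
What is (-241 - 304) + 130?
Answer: -415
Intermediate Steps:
(-241 - 304) + 130 = -545 + 130 = -415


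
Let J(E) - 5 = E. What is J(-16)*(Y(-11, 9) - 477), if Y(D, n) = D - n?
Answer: 5467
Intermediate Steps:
J(E) = 5 + E
J(-16)*(Y(-11, 9) - 477) = (5 - 16)*((-11 - 1*9) - 477) = -11*((-11 - 9) - 477) = -11*(-20 - 477) = -11*(-497) = 5467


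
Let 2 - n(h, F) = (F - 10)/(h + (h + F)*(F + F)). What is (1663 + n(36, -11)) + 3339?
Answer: 2572035/514 ≈ 5004.0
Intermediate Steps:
n(h, F) = 2 - (-10 + F)/(h + 2*F*(F + h)) (n(h, F) = 2 - (F - 10)/(h + (h + F)*(F + F)) = 2 - (-10 + F)/(h + (F + h)*(2*F)) = 2 - (-10 + F)/(h + 2*F*(F + h)))
(1663 + n(36, -11)) + 3339 = (1663 + (10 - 1*(-11) + 2*36 + 4*(-11)**2 + 4*(-11)*36)/(36 + 2*(-11)**2 + 2*(-11)*36)) + 3339 = (1663 + (10 + 11 + 72 + 4*121 - 1584)/(36 + 2*121 - 792)) + 3339 = (1663 + (10 + 11 + 72 + 484 - 1584)/(36 + 242 - 792)) + 3339 = (1663 - 1007/(-514)) + 3339 = (1663 - 1/514*(-1007)) + 3339 = (1663 + 1007/514) + 3339 = 855789/514 + 3339 = 2572035/514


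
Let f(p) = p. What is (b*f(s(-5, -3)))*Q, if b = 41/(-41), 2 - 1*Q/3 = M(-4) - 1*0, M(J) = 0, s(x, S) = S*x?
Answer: -90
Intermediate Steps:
Q = 6 (Q = 6 - 3*(0 - 1*0) = 6 - 3*(0 + 0) = 6 - 3*0 = 6 + 0 = 6)
b = -1 (b = 41*(-1/41) = -1)
(b*f(s(-5, -3)))*Q = -(-3)*(-5)*6 = -1*15*6 = -15*6 = -90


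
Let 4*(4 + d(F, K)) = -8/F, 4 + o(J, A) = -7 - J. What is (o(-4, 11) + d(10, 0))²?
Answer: 3136/25 ≈ 125.44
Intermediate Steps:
o(J, A) = -11 - J (o(J, A) = -4 + (-7 - J) = -11 - J)
d(F, K) = -4 - 2/F (d(F, K) = -4 + (-8/F)/4 = -4 - 2/F)
(o(-4, 11) + d(10, 0))² = ((-11 - 1*(-4)) + (-4 - 2/10))² = ((-11 + 4) + (-4 - 2*⅒))² = (-7 + (-4 - ⅕))² = (-7 - 21/5)² = (-56/5)² = 3136/25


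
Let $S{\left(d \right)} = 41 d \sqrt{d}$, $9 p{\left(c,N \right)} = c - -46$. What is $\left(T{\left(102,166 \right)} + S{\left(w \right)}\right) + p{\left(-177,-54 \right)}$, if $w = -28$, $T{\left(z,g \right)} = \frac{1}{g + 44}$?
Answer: $- \frac{9167}{630} - 2296 i \sqrt{7} \approx -14.551 - 6074.6 i$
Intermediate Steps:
$p{\left(c,N \right)} = \frac{46}{9} + \frac{c}{9}$ ($p{\left(c,N \right)} = \frac{c - -46}{9} = \frac{c + 46}{9} = \frac{46 + c}{9} = \frac{46}{9} + \frac{c}{9}$)
$T{\left(z,g \right)} = \frac{1}{44 + g}$
$S{\left(d \right)} = 41 d^{\frac{3}{2}}$
$\left(T{\left(102,166 \right)} + S{\left(w \right)}\right) + p{\left(-177,-54 \right)} = \left(\frac{1}{44 + 166} + 41 \left(-28\right)^{\frac{3}{2}}\right) + \left(\frac{46}{9} + \frac{1}{9} \left(-177\right)\right) = \left(\frac{1}{210} + 41 \left(- 56 i \sqrt{7}\right)\right) + \left(\frac{46}{9} - \frac{59}{3}\right) = \left(\frac{1}{210} - 2296 i \sqrt{7}\right) - \frac{131}{9} = - \frac{9167}{630} - 2296 i \sqrt{7}$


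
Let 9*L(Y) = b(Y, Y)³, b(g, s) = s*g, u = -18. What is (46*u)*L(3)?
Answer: -67068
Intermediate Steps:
b(g, s) = g*s
L(Y) = Y⁶/9 (L(Y) = (Y*Y)³/9 = (Y²)³/9 = Y⁶/9)
(46*u)*L(3) = (46*(-18))*((⅑)*3⁶) = -92*729 = -828*81 = -67068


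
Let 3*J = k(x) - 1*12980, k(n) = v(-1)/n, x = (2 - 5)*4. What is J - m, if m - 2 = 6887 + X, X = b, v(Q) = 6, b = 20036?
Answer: -187511/6 ≈ -31252.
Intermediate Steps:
X = 20036
x = -12 (x = -3*4 = -12)
k(n) = 6/n
m = 26925 (m = 2 + (6887 + 20036) = 2 + 26923 = 26925)
J = -25961/6 (J = (6/(-12) - 1*12980)/3 = (6*(-1/12) - 12980)/3 = (-½ - 12980)/3 = (⅓)*(-25961/2) = -25961/6 ≈ -4326.8)
J - m = -25961/6 - 1*26925 = -25961/6 - 26925 = -187511/6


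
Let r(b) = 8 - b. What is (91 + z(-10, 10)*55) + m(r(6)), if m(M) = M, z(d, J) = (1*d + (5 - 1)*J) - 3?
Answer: 1578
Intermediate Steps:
z(d, J) = -3 + d + 4*J (z(d, J) = (d + 4*J) - 3 = -3 + d + 4*J)
(91 + z(-10, 10)*55) + m(r(6)) = (91 + (-3 - 10 + 4*10)*55) + (8 - 1*6) = (91 + (-3 - 10 + 40)*55) + (8 - 6) = (91 + 27*55) + 2 = (91 + 1485) + 2 = 1576 + 2 = 1578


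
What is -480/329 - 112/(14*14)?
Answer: -668/329 ≈ -2.0304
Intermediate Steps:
-480/329 - 112/(14*14) = -480*1/329 - 112/196 = -480/329 - 112*1/196 = -480/329 - 4/7 = -668/329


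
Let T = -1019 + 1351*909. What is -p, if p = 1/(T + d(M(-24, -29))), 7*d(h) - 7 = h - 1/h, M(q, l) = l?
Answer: -29/35584069 ≈ -8.1497e-7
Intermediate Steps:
d(h) = 1 - 1/(7*h) + h/7 (d(h) = 1 + (h - 1/h)/7 = 1 + (-1/(7*h) + h/7) = 1 - 1/(7*h) + h/7)
T = 1227040 (T = -1019 + 1228059 = 1227040)
p = 29/35584069 (p = 1/(1227040 + (⅐)*(-1 - 29*(7 - 29))/(-29)) = 1/(1227040 + (⅐)*(-1/29)*(-1 - 29*(-22))) = 1/(1227040 + (⅐)*(-1/29)*(-1 + 638)) = 1/(1227040 + (⅐)*(-1/29)*637) = 1/(1227040 - 91/29) = 1/(35584069/29) = 29/35584069 ≈ 8.1497e-7)
-p = -1*29/35584069 = -29/35584069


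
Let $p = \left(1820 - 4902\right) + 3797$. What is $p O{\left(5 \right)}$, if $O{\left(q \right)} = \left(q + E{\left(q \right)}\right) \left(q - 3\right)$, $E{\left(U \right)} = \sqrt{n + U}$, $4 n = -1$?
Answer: $7150 + 715 \sqrt{19} \approx 10267.0$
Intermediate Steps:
$n = - \frac{1}{4}$ ($n = \frac{1}{4} \left(-1\right) = - \frac{1}{4} \approx -0.25$)
$p = 715$ ($p = -3082 + 3797 = 715$)
$E{\left(U \right)} = \sqrt{- \frac{1}{4} + U}$
$O{\left(q \right)} = \left(-3 + q\right) \left(q + \frac{\sqrt{-1 + 4 q}}{2}\right)$ ($O{\left(q \right)} = \left(q + \frac{\sqrt{-1 + 4 q}}{2}\right) \left(q - 3\right) = \left(q + \frac{\sqrt{-1 + 4 q}}{2}\right) \left(-3 + q\right) = \left(-3 + q\right) \left(q + \frac{\sqrt{-1 + 4 q}}{2}\right)$)
$p O{\left(5 \right)} = 715 \left(5^{2} - 15 - \frac{3 \sqrt{-1 + 4 \cdot 5}}{2} + \frac{1}{2} \cdot 5 \sqrt{-1 + 4 \cdot 5}\right) = 715 \left(25 - 15 - \frac{3 \sqrt{-1 + 20}}{2} + \frac{1}{2} \cdot 5 \sqrt{-1 + 20}\right) = 715 \left(25 - 15 - \frac{3 \sqrt{19}}{2} + \frac{1}{2} \cdot 5 \sqrt{19}\right) = 715 \left(25 - 15 - \frac{3 \sqrt{19}}{2} + \frac{5 \sqrt{19}}{2}\right) = 715 \left(10 + \sqrt{19}\right) = 7150 + 715 \sqrt{19}$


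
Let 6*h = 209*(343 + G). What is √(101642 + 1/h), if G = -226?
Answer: 2*√1688243156886/8151 ≈ 318.81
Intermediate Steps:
h = 8151/2 (h = (209*(343 - 226))/6 = (209*117)/6 = (⅙)*24453 = 8151/2 ≈ 4075.5)
√(101642 + 1/h) = √(101642 + 1/(8151/2)) = √(101642 + 2/8151) = √(828483944/8151) = 2*√1688243156886/8151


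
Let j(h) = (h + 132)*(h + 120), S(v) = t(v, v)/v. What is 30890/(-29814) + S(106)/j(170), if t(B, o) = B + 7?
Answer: -143381664109/138388836360 ≈ -1.0361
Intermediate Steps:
t(B, o) = 7 + B
S(v) = (7 + v)/v
j(h) = (120 + h)*(132 + h) (j(h) = (132 + h)*(120 + h) = (120 + h)*(132 + h))
30890/(-29814) + S(106)/j(170) = 30890/(-29814) + ((7 + 106)/106)/(15840 + 170² + 252*170) = 30890*(-1/29814) + ((1/106)*113)/(15840 + 28900 + 42840) = -15445/14907 + (113/106)/87580 = -15445/14907 + (113/106)*(1/87580) = -15445/14907 + 113/9283480 = -143381664109/138388836360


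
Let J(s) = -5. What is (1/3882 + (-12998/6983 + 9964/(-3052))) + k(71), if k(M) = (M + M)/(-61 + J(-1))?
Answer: -551910391727/75839164786 ≈ -7.2774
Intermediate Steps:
k(M) = -M/33 (k(M) = (M + M)/(-61 - 5) = (2*M)/(-66) = (2*M)*(-1/66) = -M/33)
(1/3882 + (-12998/6983 + 9964/(-3052))) + k(71) = (1/3882 + (-12998/6983 + 9964/(-3052))) - 1/33*71 = (1/3882 + (-12998*1/6983 + 9964*(-1/3052))) - 71/33 = (1/3882 + (-12998/6983 - 2491/763)) - 71/33 = (1/3882 - 27312127/5328029) - 71/33 = -106020348985/20683408578 - 71/33 = -551910391727/75839164786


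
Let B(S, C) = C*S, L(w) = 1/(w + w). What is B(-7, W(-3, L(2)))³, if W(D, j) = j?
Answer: -343/64 ≈ -5.3594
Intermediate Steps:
L(w) = 1/(2*w)
B(-7, W(-3, L(2)))³ = (((½)/2)*(-7))³ = (((½)*(½))*(-7))³ = ((¼)*(-7))³ = (-7/4)³ = -343/64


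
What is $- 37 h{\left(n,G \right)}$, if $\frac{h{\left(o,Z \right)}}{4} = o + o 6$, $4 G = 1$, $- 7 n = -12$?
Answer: $-1776$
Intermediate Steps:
$n = \frac{12}{7}$ ($n = \left(- \frac{1}{7}\right) \left(-12\right) = \frac{12}{7} \approx 1.7143$)
$G = \frac{1}{4}$ ($G = \frac{1}{4} \cdot 1 = \frac{1}{4} \approx 0.25$)
$h{\left(o,Z \right)} = 28 o$ ($h{\left(o,Z \right)} = 4 \left(o + o 6\right) = 4 \left(o + 6 o\right) = 4 \cdot 7 o = 28 o$)
$- 37 h{\left(n,G \right)} = - 37 \cdot 28 \cdot \frac{12}{7} = \left(-37\right) 48 = -1776$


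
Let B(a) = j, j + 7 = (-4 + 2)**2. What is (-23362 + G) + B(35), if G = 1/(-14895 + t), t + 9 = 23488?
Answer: -200565159/8584 ≈ -23365.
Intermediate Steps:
t = 23479 (t = -9 + 23488 = 23479)
j = -3 (j = -7 + (-4 + 2)**2 = -7 + (-2)**2 = -7 + 4 = -3)
B(a) = -3
G = 1/8584 (G = 1/(-14895 + 23479) = 1/8584 ≈ 0.00011650)
(-23362 + G) + B(35) = (-23362 + 1/8584) - 3 = -200539407/8584 - 3 = -200565159/8584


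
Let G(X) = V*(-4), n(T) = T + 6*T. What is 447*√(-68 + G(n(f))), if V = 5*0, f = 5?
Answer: 894*I*√17 ≈ 3686.1*I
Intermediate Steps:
n(T) = 7*T
V = 0
G(X) = 0 (G(X) = 0*(-4) = 0)
447*√(-68 + G(n(f))) = 447*√(-68 + 0) = 447*√(-68) = 447*(2*I*√17) = 894*I*√17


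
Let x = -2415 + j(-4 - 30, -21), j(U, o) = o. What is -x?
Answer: 2436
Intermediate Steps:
x = -2436 (x = -2415 - 21 = -2436)
-x = -1*(-2436) = 2436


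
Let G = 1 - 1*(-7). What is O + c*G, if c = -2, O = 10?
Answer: -6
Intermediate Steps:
G = 8 (G = 1 + 7 = 8)
O + c*G = 10 - 2*8 = 10 - 16 = -6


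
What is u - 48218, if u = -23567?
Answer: -71785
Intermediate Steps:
u - 48218 = -23567 - 48218 = -71785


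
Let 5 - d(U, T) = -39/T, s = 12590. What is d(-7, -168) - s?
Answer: -704773/56 ≈ -12585.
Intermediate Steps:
d(U, T) = 5 + 39/T (d(U, T) = 5 - (-39)/T = 5 + 39/T)
d(-7, -168) - s = (5 + 39/(-168)) - 1*12590 = (5 + 39*(-1/168)) - 12590 = (5 - 13/56) - 12590 = 267/56 - 12590 = -704773/56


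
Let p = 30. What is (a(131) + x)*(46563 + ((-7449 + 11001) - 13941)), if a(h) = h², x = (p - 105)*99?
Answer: 352190064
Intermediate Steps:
x = -7425 (x = (30 - 105)*99 = -75*99 = -7425)
(a(131) + x)*(46563 + ((-7449 + 11001) - 13941)) = (131² - 7425)*(46563 + ((-7449 + 11001) - 13941)) = (17161 - 7425)*(46563 + (3552 - 13941)) = 9736*(46563 - 10389) = 9736*36174 = 352190064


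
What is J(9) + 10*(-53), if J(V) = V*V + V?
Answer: -440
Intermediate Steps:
J(V) = V + V**2 (J(V) = V**2 + V = V + V**2)
J(9) + 10*(-53) = 9*(1 + 9) + 10*(-53) = 9*10 - 530 = 90 - 530 = -440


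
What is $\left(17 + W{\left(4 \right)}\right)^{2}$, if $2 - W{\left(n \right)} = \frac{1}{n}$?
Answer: $\frac{5625}{16} \approx 351.56$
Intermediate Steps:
$W{\left(n \right)} = 2 - \frac{1}{n}$
$\left(17 + W{\left(4 \right)}\right)^{2} = \left(17 + \left(2 - \frac{1}{4}\right)\right)^{2} = \left(17 + \frac{7}{4}\right)^{2} = \left(\frac{75}{4}\right)^{2} = \frac{5625}{16}$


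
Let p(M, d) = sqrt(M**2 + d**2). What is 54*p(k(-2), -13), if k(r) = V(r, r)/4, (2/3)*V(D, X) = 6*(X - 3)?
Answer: 27*sqrt(4729)/2 ≈ 928.36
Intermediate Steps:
V(D, X) = -27 + 9*X (V(D, X) = 3*(6*(X - 3))/2 = 3*(6*(-3 + X))/2 = 3*(-18 + 6*X)/2 = -27 + 9*X)
k(r) = -27/4 + 9*r/4 (k(r) = (-27 + 9*r)/4 = (-27 + 9*r)*(1/4) = -27/4 + 9*r/4)
54*p(k(-2), -13) = 54*sqrt((-27/4 + (9/4)*(-2))**2 + (-13)**2) = 54*sqrt((-27/4 - 9/2)**2 + 169) = 54*sqrt((-45/4)**2 + 169) = 54*sqrt(2025/16 + 169) = 54*sqrt(4729/16) = 54*(sqrt(4729)/4) = 27*sqrt(4729)/2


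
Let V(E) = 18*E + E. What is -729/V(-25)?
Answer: 729/475 ≈ 1.5347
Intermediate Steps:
V(E) = 19*E
-729/V(-25) = -729/(19*(-25)) = -729/(-475) = -729*(-1/475) = 729/475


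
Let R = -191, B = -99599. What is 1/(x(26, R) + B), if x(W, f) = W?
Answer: -1/99573 ≈ -1.0043e-5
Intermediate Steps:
1/(x(26, R) + B) = 1/(26 - 99599) = 1/(-99573) = -1/99573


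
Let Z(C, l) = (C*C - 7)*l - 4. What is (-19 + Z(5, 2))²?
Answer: 169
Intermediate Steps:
Z(C, l) = -4 + l*(-7 + C²) (Z(C, l) = (C² - 7)*l - 4 = (-7 + C²)*l - 4 = l*(-7 + C²) - 4 = -4 + l*(-7 + C²))
(-19 + Z(5, 2))² = (-19 + (-4 - 7*2 + 2*5²))² = (-19 + (-4 - 14 + 2*25))² = (-19 + (-4 - 14 + 50))² = (-19 + 32)² = 13² = 169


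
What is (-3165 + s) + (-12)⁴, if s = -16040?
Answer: 1531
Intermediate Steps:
(-3165 + s) + (-12)⁴ = (-3165 - 16040) + (-12)⁴ = -19205 + 20736 = 1531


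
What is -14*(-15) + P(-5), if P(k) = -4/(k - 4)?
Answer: 1894/9 ≈ 210.44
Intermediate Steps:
P(k) = -4/(-4 + k)
-14*(-15) + P(-5) = -14*(-15) - 4/(-4 - 5) = 210 - 4/(-9) = 210 - 4*(-⅑) = 210 + 4/9 = 1894/9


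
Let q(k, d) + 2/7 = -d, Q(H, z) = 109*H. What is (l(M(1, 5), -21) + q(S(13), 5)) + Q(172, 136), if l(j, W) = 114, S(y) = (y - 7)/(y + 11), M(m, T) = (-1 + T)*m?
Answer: 131997/7 ≈ 18857.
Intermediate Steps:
M(m, T) = m*(-1 + T)
S(y) = (-7 + y)/(11 + y)
q(k, d) = -2/7 - d
(l(M(1, 5), -21) + q(S(13), 5)) + Q(172, 136) = (114 + (-2/7 - 1*5)) + 109*172 = (114 + (-2/7 - 5)) + 18748 = (114 - 37/7) + 18748 = 761/7 + 18748 = 131997/7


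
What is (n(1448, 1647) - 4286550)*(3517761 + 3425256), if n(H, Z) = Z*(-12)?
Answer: -29898811309338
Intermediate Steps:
n(H, Z) = -12*Z
(n(1448, 1647) - 4286550)*(3517761 + 3425256) = (-12*1647 - 4286550)*(3517761 + 3425256) = (-19764 - 4286550)*6943017 = -4306314*6943017 = -29898811309338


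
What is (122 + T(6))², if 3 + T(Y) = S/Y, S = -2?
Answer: 126736/9 ≈ 14082.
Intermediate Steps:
T(Y) = -3 - 2/Y
(122 + T(6))² = (122 + (-3 - 2/6))² = (122 + (-3 - 2*⅙))² = (122 + (-3 - ⅓))² = (122 - 10/3)² = (356/3)² = 126736/9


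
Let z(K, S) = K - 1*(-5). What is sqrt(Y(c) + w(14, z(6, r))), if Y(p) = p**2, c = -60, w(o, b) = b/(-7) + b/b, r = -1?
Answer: 2*sqrt(44093)/7 ≈ 59.995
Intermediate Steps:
z(K, S) = 5 + K (z(K, S) = K + 5 = 5 + K)
w(o, b) = 1 - b/7 (w(o, b) = b*(-1/7) + 1 = -b/7 + 1 = 1 - b/7)
sqrt(Y(c) + w(14, z(6, r))) = sqrt((-60)**2 + (1 - (5 + 6)/7)) = sqrt(3600 + (1 - 1/7*11)) = sqrt(3600 + (1 - 11/7)) = sqrt(3600 - 4/7) = sqrt(25196/7) = 2*sqrt(44093)/7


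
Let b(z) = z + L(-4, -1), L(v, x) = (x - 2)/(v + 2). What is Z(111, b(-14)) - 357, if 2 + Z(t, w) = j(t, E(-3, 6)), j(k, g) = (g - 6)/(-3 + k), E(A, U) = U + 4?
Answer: -9692/27 ≈ -358.96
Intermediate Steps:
L(v, x) = (-2 + x)/(2 + v)
E(A, U) = 4 + U
j(k, g) = (-6 + g)/(-3 + k)
b(z) = 3/2 + z (b(z) = z + (-2 - 1)/(2 - 4) = z - 3/(-2) = z - ½*(-3) = z + 3/2 = 3/2 + z)
Z(t, w) = -2 + 4/(-3 + t) (Z(t, w) = -2 + (-6 + (4 + 6))/(-3 + t) = -2 + (-6 + 10)/(-3 + t) = -2 + 4/(-3 + t))
Z(111, b(-14)) - 357 = 2*(5 - 1*111)/(-3 + 111) - 357 = 2*(5 - 111)/108 - 357 = 2*(1/108)*(-106) - 357 = -53/27 - 357 = -9692/27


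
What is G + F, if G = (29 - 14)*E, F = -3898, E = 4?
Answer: -3838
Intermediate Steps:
G = 60 (G = (29 - 14)*4 = 15*4 = 60)
G + F = 60 - 3898 = -3838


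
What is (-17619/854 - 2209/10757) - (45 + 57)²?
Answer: -13681075883/1312354 ≈ -10425.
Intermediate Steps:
(-17619/854 - 2209/10757) - (45 + 57)² = (-17619*1/854 - 2209*1/10757) - 1*102² = (-2517/122 - 2209/10757) - 1*10404 = -27344867/1312354 - 10404 = -13681075883/1312354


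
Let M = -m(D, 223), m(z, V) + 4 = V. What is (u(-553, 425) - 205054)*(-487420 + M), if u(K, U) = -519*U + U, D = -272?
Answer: 207346053356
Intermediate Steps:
m(z, V) = -4 + V
M = -219 (M = -(-4 + 223) = -1*219 = -219)
u(K, U) = -518*U
(u(-553, 425) - 205054)*(-487420 + M) = (-518*425 - 205054)*(-487420 - 219) = (-220150 - 205054)*(-487639) = -425204*(-487639) = 207346053356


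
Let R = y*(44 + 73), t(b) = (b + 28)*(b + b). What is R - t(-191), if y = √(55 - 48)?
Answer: -62266 + 117*√7 ≈ -61956.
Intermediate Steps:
y = √7 ≈ 2.6458
t(b) = 2*b*(28 + b) (t(b) = (28 + b)*(2*b) = 2*b*(28 + b))
R = 117*√7 (R = √7*(44 + 73) = √7*117 = 117*√7 ≈ 309.55)
R - t(-191) = 117*√7 - 2*(-191)*(28 - 191) = 117*√7 - 2*(-191)*(-163) = 117*√7 - 1*62266 = 117*√7 - 62266 = -62266 + 117*√7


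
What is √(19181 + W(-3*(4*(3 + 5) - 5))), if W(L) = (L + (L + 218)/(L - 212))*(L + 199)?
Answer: √821388289/293 ≈ 97.815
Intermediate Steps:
W(L) = (199 + L)*(L + (218 + L)/(-212 + L)) (W(L) = (L + (218 + L)/(-212 + L))*(199 + L) = (199 + L)*(L + (218 + L)/(-212 + L)))
√(19181 + W(-3*(4*(3 + 5) - 5))) = √(19181 + (43382 + (-3*(4*(3 + 5) - 5))³ - (-125313)*(4*(3 + 5) - 5) - 12*9*(4*(3 + 5) - 5)²)/(-212 - 3*(4*(3 + 5) - 5))) = √(19181 + (43382 + (-3*(4*8 - 5))³ - (-125313)*(4*8 - 5) - 12*9*(4*8 - 5)²)/(-212 - 3*(4*8 - 5))) = √(19181 + (43382 + (-3*(32 - 5))³ - (-125313)*(32 - 5) - 12*9*(32 - 5)²)/(-212 - 3*(32 - 5))) = √(19181 + (43382 + (-3*27)³ - (-125313)*27 - 12*(-3*27)²)/(-212 - 3*27)) = √(19181 + (43382 + (-81)³ - 41771*(-81) - 12*(-81)²)/(-212 - 81)) = √(19181 + (43382 - 531441 + 3383451 - 12*6561)/(-293)) = √(19181 - (43382 - 531441 + 3383451 - 78732)/293) = √(19181 - 1/293*2816660) = √(19181 - 2816660/293) = √(2803373/293) = √821388289/293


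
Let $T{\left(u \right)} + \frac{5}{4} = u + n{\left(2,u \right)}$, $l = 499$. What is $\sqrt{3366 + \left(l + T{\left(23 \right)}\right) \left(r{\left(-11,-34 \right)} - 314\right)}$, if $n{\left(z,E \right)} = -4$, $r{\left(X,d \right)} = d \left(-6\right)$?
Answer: $\frac{i \sqrt{213906}}{2} \approx 231.25 i$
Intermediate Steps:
$r{\left(X,d \right)} = - 6 d$
$T{\left(u \right)} = - \frac{21}{4} + u$ ($T{\left(u \right)} = - \frac{5}{4} + \left(u - 4\right) = - \frac{5}{4} + \left(-4 + u\right) = - \frac{21}{4} + u$)
$\sqrt{3366 + \left(l + T{\left(23 \right)}\right) \left(r{\left(-11,-34 \right)} - 314\right)} = \sqrt{3366 + \left(499 + \left(- \frac{21}{4} + 23\right)\right) \left(\left(-6\right) \left(-34\right) - 314\right)} = \sqrt{3366 + \left(499 + \frac{71}{4}\right) \left(204 - 314\right)} = \sqrt{3366 + \frac{2067}{4} \left(-110\right)} = \sqrt{3366 - \frac{113685}{2}} = \sqrt{- \frac{106953}{2}} = \frac{i \sqrt{213906}}{2}$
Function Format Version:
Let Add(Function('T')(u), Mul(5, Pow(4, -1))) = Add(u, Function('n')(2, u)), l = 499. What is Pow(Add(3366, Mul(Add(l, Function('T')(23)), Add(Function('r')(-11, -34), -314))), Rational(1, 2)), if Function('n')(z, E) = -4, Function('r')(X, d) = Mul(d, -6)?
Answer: Mul(Rational(1, 2), I, Pow(213906, Rational(1, 2))) ≈ Mul(231.25, I)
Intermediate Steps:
Function('r')(X, d) = Mul(-6, d)
Function('T')(u) = Add(Rational(-21, 4), u) (Function('T')(u) = Add(Rational(-5, 4), Add(u, -4)) = Add(Rational(-5, 4), Add(-4, u)) = Add(Rational(-21, 4), u))
Pow(Add(3366, Mul(Add(l, Function('T')(23)), Add(Function('r')(-11, -34), -314))), Rational(1, 2)) = Pow(Add(3366, Mul(Add(499, Add(Rational(-21, 4), 23)), Add(Mul(-6, -34), -314))), Rational(1, 2)) = Pow(Add(3366, Mul(Add(499, Rational(71, 4)), Add(204, -314))), Rational(1, 2)) = Pow(Add(3366, Mul(Rational(2067, 4), -110)), Rational(1, 2)) = Pow(Add(3366, Rational(-113685, 2)), Rational(1, 2)) = Pow(Rational(-106953, 2), Rational(1, 2)) = Mul(Rational(1, 2), I, Pow(213906, Rational(1, 2)))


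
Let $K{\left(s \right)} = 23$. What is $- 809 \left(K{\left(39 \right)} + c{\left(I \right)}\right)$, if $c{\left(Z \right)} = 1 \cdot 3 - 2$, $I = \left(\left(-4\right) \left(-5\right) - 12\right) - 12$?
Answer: $-19416$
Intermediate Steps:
$I = -4$ ($I = \left(20 - 12\right) - 12 = 8 - 12 = -4$)
$c{\left(Z \right)} = 1$ ($c{\left(Z \right)} = 3 - 2 = 1$)
$- 809 \left(K{\left(39 \right)} + c{\left(I \right)}\right) = - 809 \left(23 + 1\right) = \left(-809\right) 24 = -19416$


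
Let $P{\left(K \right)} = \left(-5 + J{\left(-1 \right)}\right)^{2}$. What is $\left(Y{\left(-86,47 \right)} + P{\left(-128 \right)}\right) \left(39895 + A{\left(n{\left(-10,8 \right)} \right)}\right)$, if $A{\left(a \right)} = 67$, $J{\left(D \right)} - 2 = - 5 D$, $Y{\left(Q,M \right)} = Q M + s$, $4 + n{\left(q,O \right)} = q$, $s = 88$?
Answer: $-157849900$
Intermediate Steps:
$n{\left(q,O \right)} = -4 + q$
$Y{\left(Q,M \right)} = 88 + M Q$ ($Y{\left(Q,M \right)} = Q M + 88 = M Q + 88 = 88 + M Q$)
$J{\left(D \right)} = 2 - 5 D$
$P{\left(K \right)} = 4$ ($P{\left(K \right)} = \left(-5 + \left(2 - -5\right)\right)^{2} = \left(-5 + \left(2 + 5\right)\right)^{2} = \left(-5 + 7\right)^{2} = 2^{2} = 4$)
$\left(Y{\left(-86,47 \right)} + P{\left(-128 \right)}\right) \left(39895 + A{\left(n{\left(-10,8 \right)} \right)}\right) = \left(\left(88 + 47 \left(-86\right)\right) + 4\right) \left(39895 + 67\right) = \left(\left(88 - 4042\right) + 4\right) 39962 = \left(-3954 + 4\right) 39962 = \left(-3950\right) 39962 = -157849900$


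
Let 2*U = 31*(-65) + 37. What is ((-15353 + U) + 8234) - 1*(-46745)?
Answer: 38637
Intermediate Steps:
U = -989 (U = (31*(-65) + 37)/2 = (-2015 + 37)/2 = (1/2)*(-1978) = -989)
((-15353 + U) + 8234) - 1*(-46745) = ((-15353 - 989) + 8234) - 1*(-46745) = (-16342 + 8234) + 46745 = -8108 + 46745 = 38637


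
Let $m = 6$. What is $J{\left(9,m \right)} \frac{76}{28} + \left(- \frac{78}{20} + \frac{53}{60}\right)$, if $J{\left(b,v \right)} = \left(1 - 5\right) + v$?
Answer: $\frac{1013}{420} \approx 2.4119$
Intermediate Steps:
$J{\left(b,v \right)} = -4 + v$
$J{\left(9,m \right)} \frac{76}{28} + \left(- \frac{78}{20} + \frac{53}{60}\right) = \left(-4 + 6\right) \frac{76}{28} + \left(- \frac{78}{20} + \frac{53}{60}\right) = 2 \cdot 76 \cdot \frac{1}{28} + \left(\left(-78\right) \frac{1}{20} + 53 \cdot \frac{1}{60}\right) = 2 \cdot \frac{19}{7} + \left(- \frac{39}{10} + \frac{53}{60}\right) = \frac{38}{7} - \frac{181}{60} = \frac{1013}{420}$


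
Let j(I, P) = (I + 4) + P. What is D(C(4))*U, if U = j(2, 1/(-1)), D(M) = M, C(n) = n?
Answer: 20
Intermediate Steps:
j(I, P) = 4 + I + P (j(I, P) = (4 + I) + P = 4 + I + P)
U = 5 (U = 4 + 2 + 1/(-1) = 4 + 2 + 1*(-1) = 4 + 2 - 1 = 5)
D(C(4))*U = 4*5 = 20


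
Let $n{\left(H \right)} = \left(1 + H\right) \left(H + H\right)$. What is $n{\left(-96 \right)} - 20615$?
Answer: $-2375$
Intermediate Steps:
$n{\left(H \right)} = 2 H \left(1 + H\right)$ ($n{\left(H \right)} = \left(1 + H\right) 2 H = 2 H \left(1 + H\right)$)
$n{\left(-96 \right)} - 20615 = 2 \left(-96\right) \left(1 - 96\right) - 20615 = 2 \left(-96\right) \left(-95\right) - 20615 = 18240 - 20615 = -2375$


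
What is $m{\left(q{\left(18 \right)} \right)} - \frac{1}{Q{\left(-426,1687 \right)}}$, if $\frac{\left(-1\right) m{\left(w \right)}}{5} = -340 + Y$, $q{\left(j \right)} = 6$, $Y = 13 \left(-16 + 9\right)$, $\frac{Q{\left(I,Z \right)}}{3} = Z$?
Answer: $\frac{10906454}{5061} \approx 2155.0$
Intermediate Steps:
$Q{\left(I,Z \right)} = 3 Z$
$Y = -91$ ($Y = 13 \left(-7\right) = -91$)
$m{\left(w \right)} = 2155$ ($m{\left(w \right)} = - 5 \left(-340 - 91\right) = \left(-5\right) \left(-431\right) = 2155$)
$m{\left(q{\left(18 \right)} \right)} - \frac{1}{Q{\left(-426,1687 \right)}} = 2155 - \frac{1}{3 \cdot 1687} = 2155 - \frac{1}{5061} = \frac{10906454}{5061}$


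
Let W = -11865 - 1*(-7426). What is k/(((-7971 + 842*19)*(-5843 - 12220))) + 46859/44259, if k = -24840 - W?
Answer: 98479261522/93002720211 ≈ 1.0589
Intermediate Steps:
W = -4439 (W = -11865 + 7426 = -4439)
k = -20401 (k = -24840 - 1*(-4439) = -24840 + 4439 = -20401)
k/(((-7971 + 842*19)*(-5843 - 12220))) + 46859/44259 = -20401*1/((-7971 + 842*19)*(-5843 - 12220)) + 46859/44259 = -20401*(-1/(18063*(-7971 + 15998))) + 46859*(1/44259) = -20401/(8027*(-18063)) + 46859/44259 = -20401/(-144991701) + 46859/44259 = -20401*(-1/144991701) + 46859/44259 = 887/6303987 + 46859/44259 = 98479261522/93002720211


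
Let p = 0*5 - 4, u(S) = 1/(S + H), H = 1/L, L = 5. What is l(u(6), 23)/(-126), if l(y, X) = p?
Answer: 2/63 ≈ 0.031746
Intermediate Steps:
H = ⅕ (H = 1/5 = 1*(⅕) = ⅕ ≈ 0.20000)
u(S) = 1/(⅕ + S) (u(S) = 1/(S + ⅕) = 1/(⅕ + S))
p = -4 (p = 0 - 4 = -4)
l(y, X) = -4
l(u(6), 23)/(-126) = -4/(-126) = -4*(-1/126) = 2/63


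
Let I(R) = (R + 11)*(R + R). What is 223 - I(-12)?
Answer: 199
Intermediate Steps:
I(R) = 2*R*(11 + R) (I(R) = (11 + R)*(2*R) = 2*R*(11 + R))
223 - I(-12) = 223 - 2*(-12)*(11 - 12) = 223 - 2*(-12)*(-1) = 223 - 1*24 = 223 - 24 = 199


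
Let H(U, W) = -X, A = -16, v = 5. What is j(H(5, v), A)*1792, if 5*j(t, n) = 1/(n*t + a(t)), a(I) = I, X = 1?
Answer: 1792/75 ≈ 23.893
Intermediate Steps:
H(U, W) = -1 (H(U, W) = -1*1 = -1)
j(t, n) = 1/(5*(t + n*t)) (j(t, n) = 1/(5*(n*t + t)) = 1/(5*(t + n*t)))
j(H(5, v), A)*1792 = ((⅕)/(-1*(1 - 16)))*1792 = ((⅕)*(-1)/(-15))*1792 = ((⅕)*(-1)*(-1/15))*1792 = (1/75)*1792 = 1792/75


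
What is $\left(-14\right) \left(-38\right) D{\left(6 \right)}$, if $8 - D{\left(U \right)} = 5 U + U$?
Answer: $-14896$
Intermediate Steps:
$D{\left(U \right)} = 8 - 6 U$ ($D{\left(U \right)} = 8 - \left(5 U + U\right) = 8 - 6 U$)
$\left(-14\right) \left(-38\right) D{\left(6 \right)} = \left(-14\right) \left(-38\right) \left(8 - 36\right) = 532 \left(8 - 36\right) = 532 \left(-28\right) = -14896$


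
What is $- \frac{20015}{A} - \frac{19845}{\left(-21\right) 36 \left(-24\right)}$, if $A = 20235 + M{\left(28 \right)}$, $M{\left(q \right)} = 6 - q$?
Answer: $- \frac{1347935}{646816} \approx -2.084$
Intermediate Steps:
$A = 20213$ ($A = 20235 + \left(6 - 28\right) = 20235 - 22 = 20213$)
$- \frac{20015}{A} - \frac{19845}{\left(-21\right) 36 \left(-24\right)} = - \frac{20015}{20213} - \frac{19845}{\left(-21\right) 36 \left(-24\right)} = \left(-20015\right) \frac{1}{20213} - \frac{19845}{\left(-756\right) \left(-24\right)} = - \frac{20015}{20213} - \frac{19845}{18144} = - \frac{20015}{20213} - \frac{35}{32} = - \frac{1347935}{646816}$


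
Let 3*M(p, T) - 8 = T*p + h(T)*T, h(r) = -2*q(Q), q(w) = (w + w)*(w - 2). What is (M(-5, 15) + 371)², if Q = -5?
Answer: 1110916/9 ≈ 1.2344e+5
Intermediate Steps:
q(w) = 2*w*(-2 + w) (q(w) = (2*w)*(-2 + w) = 2*w*(-2 + w))
h(r) = -140 (h(r) = -4*(-5)*(-2 - 5) = -4*(-5)*(-7) = -2*70 = -140)
M(p, T) = 8/3 - 140*T/3 + T*p/3 (M(p, T) = 8/3 + (T*p - 140*T)/3 = 8/3 + (-140*T + T*p)/3 = 8/3 + (-140*T/3 + T*p/3) = 8/3 - 140*T/3 + T*p/3)
(M(-5, 15) + 371)² = ((8/3 - 140/3*15 + (⅓)*15*(-5)) + 371)² = ((8/3 - 700 - 25) + 371)² = (-2167/3 + 371)² = (-1054/3)² = 1110916/9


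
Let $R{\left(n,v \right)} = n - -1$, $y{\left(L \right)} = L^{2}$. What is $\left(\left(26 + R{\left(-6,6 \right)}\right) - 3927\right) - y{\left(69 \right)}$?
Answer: $-8667$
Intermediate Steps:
$R{\left(n,v \right)} = 1 + n$ ($R{\left(n,v \right)} = n + 1 = 1 + n$)
$\left(\left(26 + R{\left(-6,6 \right)}\right) - 3927\right) - y{\left(69 \right)} = \left(\left(26 + \left(1 - 6\right)\right) - 3927\right) - 69^{2} = \left(\left(26 - 5\right) - 3927\right) - 4761 = \left(21 - 3927\right) - 4761 = -3906 - 4761 = -8667$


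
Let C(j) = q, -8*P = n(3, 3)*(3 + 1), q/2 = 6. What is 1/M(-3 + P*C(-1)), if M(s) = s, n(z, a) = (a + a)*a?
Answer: -1/111 ≈ -0.0090090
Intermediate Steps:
n(z, a) = 2*a² (n(z, a) = (2*a)*a = 2*a²)
q = 12 (q = 2*6 = 12)
P = -9 (P = -2*3²*(3 + 1)/8 = -2*9*4/8 = -9*4/4 = -⅛*72 = -9)
C(j) = 12
1/M(-3 + P*C(-1)) = 1/(-3 - 9*12) = 1/(-3 - 108) = 1/(-111) = -1/111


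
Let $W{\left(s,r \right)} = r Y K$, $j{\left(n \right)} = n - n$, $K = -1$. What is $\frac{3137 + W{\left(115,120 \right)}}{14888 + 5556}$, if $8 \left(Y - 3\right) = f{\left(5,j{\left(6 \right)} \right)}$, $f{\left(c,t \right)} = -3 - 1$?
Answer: $\frac{2837}{20444} \approx 0.13877$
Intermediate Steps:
$j{\left(n \right)} = 0$
$f{\left(c,t \right)} = -4$
$Y = \frac{5}{2}$ ($Y = 3 + \frac{1}{8} \left(-4\right) = 3 - \frac{1}{2} = \frac{5}{2} \approx 2.5$)
$W{\left(s,r \right)} = - \frac{5 r}{2}$ ($W{\left(s,r \right)} = r \frac{5}{2} \left(-1\right) = \frac{5 r}{2} \left(-1\right) = - \frac{5 r}{2}$)
$\frac{3137 + W{\left(115,120 \right)}}{14888 + 5556} = \frac{3137 - 300}{14888 + 5556} = \frac{3137 - 300}{20444} = 2837 \cdot \frac{1}{20444} = \frac{2837}{20444}$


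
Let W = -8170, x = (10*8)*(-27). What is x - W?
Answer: 6010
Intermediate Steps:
x = -2160 (x = 80*(-27) = -2160)
x - W = -2160 - 1*(-8170) = -2160 + 8170 = 6010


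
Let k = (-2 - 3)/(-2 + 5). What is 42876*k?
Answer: -71460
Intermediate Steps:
k = -5/3 ≈ -1.6667
42876*k = 42876*(-5/3) = -71460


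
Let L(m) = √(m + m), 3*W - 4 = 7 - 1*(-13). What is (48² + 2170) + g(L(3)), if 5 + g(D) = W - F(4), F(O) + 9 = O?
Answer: 4482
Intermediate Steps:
W = 8 (W = 4/3 + (7 - 1*(-13))/3 = 4/3 + (7 + 13)/3 = 4/3 + (⅓)*20 = 4/3 + 20/3 = 8)
F(O) = -9 + O
L(m) = √2*√m (L(m) = √(2*m) = √2*√m)
g(D) = 8 (g(D) = -5 + (8 - (-9 + 4)) = -5 + (8 - 1*(-5)) = -5 + (8 + 5) = -5 + 13 = 8)
(48² + 2170) + g(L(3)) = (48² + 2170) + 8 = (2304 + 2170) + 8 = 4474 + 8 = 4482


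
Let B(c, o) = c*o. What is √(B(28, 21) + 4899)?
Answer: √5487 ≈ 74.074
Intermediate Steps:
√(B(28, 21) + 4899) = √(28*21 + 4899) = √(588 + 4899) = √5487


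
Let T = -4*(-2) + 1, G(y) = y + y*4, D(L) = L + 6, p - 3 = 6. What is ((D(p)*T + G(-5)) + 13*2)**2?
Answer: 18496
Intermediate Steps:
p = 9 (p = 3 + 6 = 9)
D(L) = 6 + L
G(y) = 5*y (G(y) = y + 4*y = 5*y)
T = 9 (T = 8 + 1 = 9)
((D(p)*T + G(-5)) + 13*2)**2 = (((6 + 9)*9 + 5*(-5)) + 13*2)**2 = ((15*9 - 25) + 26)**2 = ((135 - 25) + 26)**2 = (110 + 26)**2 = 136**2 = 18496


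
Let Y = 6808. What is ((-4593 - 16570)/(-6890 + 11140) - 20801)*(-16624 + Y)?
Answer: 433991927004/2125 ≈ 2.0423e+8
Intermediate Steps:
((-4593 - 16570)/(-6890 + 11140) - 20801)*(-16624 + Y) = ((-4593 - 16570)/(-6890 + 11140) - 20801)*(-16624 + 6808) = (-21163/4250 - 20801)*(-9816) = -88425413/4250*(-9816) = 433991927004/2125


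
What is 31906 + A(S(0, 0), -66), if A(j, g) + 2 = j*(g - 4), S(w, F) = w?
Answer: 31904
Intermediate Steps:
A(j, g) = -2 + j*(-4 + g) (A(j, g) = -2 + j*(g - 4) = -2 + j*(-4 + g))
31906 + A(S(0, 0), -66) = 31906 + (-2 - 4*0 - 66*0) = 31906 + (-2 + 0 + 0) = 31906 - 2 = 31904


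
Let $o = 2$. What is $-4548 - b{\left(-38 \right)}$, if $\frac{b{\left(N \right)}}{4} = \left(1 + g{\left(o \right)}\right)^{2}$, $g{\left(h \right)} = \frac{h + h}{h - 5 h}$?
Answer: $-4549$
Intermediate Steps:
$g{\left(h \right)} = - \frac{1}{2}$ ($g{\left(h \right)} = \frac{2 h}{\left(-4\right) h} = 2 h \left(- \frac{1}{4 h}\right) = - \frac{1}{2}$)
$b{\left(N \right)} = 1$ ($b{\left(N \right)} = 4 \left(1 - \frac{1}{2}\right)^{2} = \frac{4}{4} = 4 \cdot \frac{1}{4} = 1$)
$-4548 - b{\left(-38 \right)} = -4548 - 1 = -4549$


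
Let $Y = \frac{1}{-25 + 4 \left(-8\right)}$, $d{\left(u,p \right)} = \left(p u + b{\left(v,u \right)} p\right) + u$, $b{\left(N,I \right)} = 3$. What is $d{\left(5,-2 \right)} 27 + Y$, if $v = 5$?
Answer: $- \frac{16930}{57} \approx -297.02$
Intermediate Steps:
$d{\left(u,p \right)} = u + 3 p + p u$ ($d{\left(u,p \right)} = \left(p u + 3 p\right) + u = \left(3 p + p u\right) + u = u + 3 p + p u$)
$Y = - \frac{1}{57}$ ($Y = \frac{1}{-25 - 32} = \frac{1}{-57} = - \frac{1}{57} \approx -0.017544$)
$d{\left(5,-2 \right)} 27 + Y = \left(5 + 3 \left(-2\right) - 10\right) 27 - \frac{1}{57} = \left(5 - 6 - 10\right) 27 - \frac{1}{57} = \left(-11\right) 27 - \frac{1}{57} = -297 - \frac{1}{57} = - \frac{16930}{57}$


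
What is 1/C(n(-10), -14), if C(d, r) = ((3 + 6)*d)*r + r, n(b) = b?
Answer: 1/1246 ≈ 0.00080257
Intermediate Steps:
C(d, r) = r + 9*d*r (C(d, r) = (9*d)*r + r = 9*d*r + r = r + 9*d*r)
1/C(n(-10), -14) = 1/(-14*(1 + 9*(-10))) = 1/(-14*(1 - 90)) = 1/(-14*(-89)) = 1/1246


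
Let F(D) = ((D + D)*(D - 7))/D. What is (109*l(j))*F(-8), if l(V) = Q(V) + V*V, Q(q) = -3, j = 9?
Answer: -255060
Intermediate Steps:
F(D) = -14 + 2*D (F(D) = ((2*D)*(-7 + D))/D = (2*D*(-7 + D))/D = -14 + 2*D)
l(V) = -3 + V**2 (l(V) = -3 + V*V = -3 + V**2)
(109*l(j))*F(-8) = (109*(-3 + 9**2))*(-14 + 2*(-8)) = (109*(-3 + 81))*(-14 - 16) = (109*78)*(-30) = 8502*(-30) = -255060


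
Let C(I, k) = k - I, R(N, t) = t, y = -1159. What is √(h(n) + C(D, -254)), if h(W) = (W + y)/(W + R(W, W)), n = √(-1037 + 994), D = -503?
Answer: √(1845302 + 99674*I*√43)/86 ≈ 16.034 + 2.7558*I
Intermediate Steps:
n = I*√43 (n = √(-43) = I*√43 ≈ 6.5574*I)
h(W) = (-1159 + W)/(2*W) (h(W) = (W - 1159)/(W + W) = (-1159 + W)/((2*W)) = (-1159 + W)*(1/(2*W)) = (-1159 + W)/(2*W))
√(h(n) + C(D, -254)) = √((-1159 + I*√43)/(2*((I*√43))) + (-254 - 1*(-503))) = √((-I*√43/43)*(-1159 + I*√43)/2 + (-254 + 503)) = √(-I*√43*(-1159 + I*√43)/86 + 249) = √(249 - I*√43*(-1159 + I*√43)/86)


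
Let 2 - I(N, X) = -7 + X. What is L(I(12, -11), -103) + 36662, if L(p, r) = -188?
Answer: 36474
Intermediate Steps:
I(N, X) = 9 - X (I(N, X) = 2 - (-7 + X) = 2 + (7 - X) = 9 - X)
L(I(12, -11), -103) + 36662 = -188 + 36662 = 36474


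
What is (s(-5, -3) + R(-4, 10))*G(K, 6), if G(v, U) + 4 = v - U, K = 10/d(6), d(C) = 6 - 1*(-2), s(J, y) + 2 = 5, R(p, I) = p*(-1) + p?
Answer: -105/4 ≈ -26.250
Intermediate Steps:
R(p, I) = 0 (R(p, I) = -p + p = 0)
s(J, y) = 3 (s(J, y) = -2 + 5 = 3)
d(C) = 8 (d(C) = 6 + 2 = 8)
K = 5/4 (K = 10/8 = 10*(⅛) = 5/4 ≈ 1.2500)
G(v, U) = -4 + v - U (G(v, U) = -4 + (v - U) = -4 + v - U)
(s(-5, -3) + R(-4, 10))*G(K, 6) = (3 + 0)*(-4 + 5/4 - 1*6) = 3*(-4 + 5/4 - 6) = 3*(-35/4) = -105/4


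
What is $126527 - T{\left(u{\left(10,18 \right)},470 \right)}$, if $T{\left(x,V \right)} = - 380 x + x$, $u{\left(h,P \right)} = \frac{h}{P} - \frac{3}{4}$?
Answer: $\frac{4552319}{36} \approx 1.2645 \cdot 10^{5}$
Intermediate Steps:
$u{\left(h,P \right)} = - \frac{3}{4} + \frac{h}{P}$ ($u{\left(h,P \right)} = \frac{h}{P} - \frac{3}{4} = - \frac{3}{4} + \frac{h}{P}$)
$T{\left(x,V \right)} = - 379 x$
$126527 - T{\left(u{\left(10,18 \right)},470 \right)} = 126527 - - 379 \left(- \frac{3}{4} + \frac{10}{18}\right) = 126527 - - 379 \left(- \frac{3}{4} + 10 \cdot \frac{1}{18}\right) = 126527 - - 379 \left(- \frac{3}{4} + \frac{5}{9}\right) = 126527 - \left(-379\right) \left(- \frac{7}{36}\right) = 126527 - \frac{2653}{36} = \frac{4552319}{36}$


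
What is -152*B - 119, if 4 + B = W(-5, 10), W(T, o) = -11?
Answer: 2161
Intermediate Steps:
B = -15 (B = -4 - 11 = -15)
-152*B - 119 = -152*(-15) - 119 = 2280 - 119 = 2161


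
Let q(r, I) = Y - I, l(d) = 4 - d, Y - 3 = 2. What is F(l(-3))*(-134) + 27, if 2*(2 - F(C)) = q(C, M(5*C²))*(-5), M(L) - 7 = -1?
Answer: 94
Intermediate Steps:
Y = 5 (Y = 3 + 2 = 5)
M(L) = 6 (M(L) = 7 - 1 = 6)
q(r, I) = 5 - I
F(C) = -½ (F(C) = 2 - (5 - 1*6)*(-5)/2 = 2 - (5 - 6)*(-5)/2 = 2 - (-1)*(-5)/2 = 2 - ½*5 = 2 - 5/2 = -½)
F(l(-3))*(-134) + 27 = -½*(-134) + 27 = 67 + 27 = 94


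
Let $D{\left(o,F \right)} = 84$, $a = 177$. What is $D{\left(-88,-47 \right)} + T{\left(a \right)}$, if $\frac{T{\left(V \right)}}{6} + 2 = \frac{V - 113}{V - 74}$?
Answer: $\frac{7800}{103} \approx 75.728$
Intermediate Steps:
$T{\left(V \right)} = -12 + \frac{6 \left(-113 + V\right)}{-74 + V}$ ($T{\left(V \right)} = -12 + 6 \frac{V - 113}{V - 74} = -12 + 6 \frac{-113 + V}{-74 + V} = -12 + \frac{6 \left(-113 + V\right)}{-74 + V}$)
$D{\left(-88,-47 \right)} + T{\left(a \right)} = 84 + \frac{6 \left(35 - 177\right)}{-74 + 177} = 84 + \frac{6 \left(35 - 177\right)}{103} = 84 + 6 \cdot \frac{1}{103} \left(-142\right) = 84 - \frac{852}{103} = \frac{7800}{103}$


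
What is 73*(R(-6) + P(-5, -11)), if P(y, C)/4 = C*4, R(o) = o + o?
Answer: -13724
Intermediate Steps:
R(o) = 2*o
P(y, C) = 16*C (P(y, C) = 4*(C*4) = 4*(4*C) = 16*C)
73*(R(-6) + P(-5, -11)) = 73*(2*(-6) + 16*(-11)) = 73*(-12 - 176) = 73*(-188) = -13724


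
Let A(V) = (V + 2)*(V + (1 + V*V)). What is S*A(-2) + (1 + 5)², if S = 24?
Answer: 36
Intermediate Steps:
A(V) = (2 + V)*(1 + V + V²) (A(V) = (2 + V)*(V + (1 + V²)) = (2 + V)*(1 + V + V²))
S*A(-2) + (1 + 5)² = 24*(2 + (-2)³ + 3*(-2) + 3*(-2)²) + (1 + 5)² = 24*(2 - 8 - 6 + 3*4) + 6² = 24*(2 - 8 - 6 + 12) + 36 = 24*0 + 36 = 0 + 36 = 36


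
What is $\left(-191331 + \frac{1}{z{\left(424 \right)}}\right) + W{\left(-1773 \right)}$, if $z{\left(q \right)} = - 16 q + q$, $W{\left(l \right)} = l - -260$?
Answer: $- \frac{1226487841}{6360} \approx -1.9284 \cdot 10^{5}$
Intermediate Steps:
$W{\left(l \right)} = 260 + l$ ($W{\left(l \right)} = l + 260 = 260 + l$)
$z{\left(q \right)} = - 15 q$
$\left(-191331 + \frac{1}{z{\left(424 \right)}}\right) + W{\left(-1773 \right)} = \left(-191331 + \frac{1}{\left(-15\right) 424}\right) + \left(260 - 1773\right) = \left(-191331 + \frac{1}{-6360}\right) - 1513 = \left(-191331 - \frac{1}{6360}\right) - 1513 = - \frac{1216865161}{6360} - 1513 = - \frac{1226487841}{6360}$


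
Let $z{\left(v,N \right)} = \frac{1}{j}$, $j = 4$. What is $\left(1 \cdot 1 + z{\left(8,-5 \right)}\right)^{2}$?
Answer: $\frac{25}{16} \approx 1.5625$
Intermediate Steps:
$z{\left(v,N \right)} = \frac{1}{4}$
$\left(1 \cdot 1 + z{\left(8,-5 \right)}\right)^{2} = \left(1 \cdot 1 + \frac{1}{4}\right)^{2} = \left(1 + \frac{1}{4}\right)^{2} = \left(\frac{5}{4}\right)^{2} = \frac{25}{16}$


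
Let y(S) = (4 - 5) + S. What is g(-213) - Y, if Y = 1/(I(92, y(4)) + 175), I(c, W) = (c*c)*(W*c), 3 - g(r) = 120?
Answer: -273339964/2336239 ≈ -117.00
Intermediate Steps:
g(r) = -117 (g(r) = 3 - 1*120 = 3 - 120 = -117)
y(S) = -1 + S
I(c, W) = W*c**3 (I(c, W) = c**2*(W*c) = W*c**3)
Y = 1/2336239 (Y = 1/((-1 + 4)*92**3 + 175) = 1/(3*778688 + 175) = 1/(2336064 + 175) = 1/2336239 ≈ 4.2804e-7)
g(-213) - Y = -117 - 1*1/2336239 = -117 - 1/2336239 = -273339964/2336239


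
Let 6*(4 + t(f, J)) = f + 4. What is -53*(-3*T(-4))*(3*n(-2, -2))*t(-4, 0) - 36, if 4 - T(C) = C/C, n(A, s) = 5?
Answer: -28656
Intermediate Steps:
t(f, J) = -10/3 + f/6 (t(f, J) = -4 + (f + 4)/6 = -4 + (4 + f)/6 = -4 + (⅔ + f/6) = -10/3 + f/6)
T(C) = 3 (T(C) = 4 - C/C = 4 - 1*1 = 4 - 1 = 3)
-53*(-3*T(-4))*(3*n(-2, -2))*t(-4, 0) - 36 = -53*(-3*3)*(3*5)*(-10/3 + (⅙)*(-4)) - 36 = -(-477)*15*(-10/3 - ⅔) - 36 = -(-477)*15*(-4) - 36 = -(-477)*(-60) - 36 = -53*540 - 36 = -28620 - 36 = -28656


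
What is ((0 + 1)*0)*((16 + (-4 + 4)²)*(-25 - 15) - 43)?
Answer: 0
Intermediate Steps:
((0 + 1)*0)*((16 + (-4 + 4)²)*(-25 - 15) - 43) = (1*0)*((16 + 0²)*(-40) - 43) = 0*((16 + 0)*(-40) - 43) = 0*(16*(-40) - 43) = 0*(-640 - 43) = 0*(-683) = 0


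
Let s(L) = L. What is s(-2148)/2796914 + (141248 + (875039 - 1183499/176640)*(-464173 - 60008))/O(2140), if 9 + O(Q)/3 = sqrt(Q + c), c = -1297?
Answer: -37767839699297468885979/20914651632640 - 3000754855711323*sqrt(843)/14955520 ≈ -7.6314e+9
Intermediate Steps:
O(Q) = -27 + 3*sqrt(-1297 + Q) (O(Q) = -27 + 3*sqrt(Q - 1297) = -27 + 3*sqrt(-1297 + Q))
s(-2148)/2796914 + (141248 + (875039 - 1183499/176640)*(-464173 - 60008))/O(2140) = -2148/2796914 + (141248 + (875039 - 1183499/176640)*(-464173 - 60008))/(-27 + 3*sqrt(-1297 + 2140)) = -2148*1/2796914 + (141248 + (875039 - 1183499*1/176640)*(-524181))/(-27 + 3*sqrt(843)) = -1074/1398457 + (141248 + (875039 - 1183499/176640)*(-524181))/(-27 + 3*sqrt(843)) = -1074/1398457 + (141248 + (154565705461/176640)*(-524181))/(-27 + 3*sqrt(843)) = -1074/1398457 + (141248 - 27006802018084147/58880)/(-27 + 3*sqrt(843)) = -1074/1398457 - 27006793701401907/(58880*(-27 + 3*sqrt(843)))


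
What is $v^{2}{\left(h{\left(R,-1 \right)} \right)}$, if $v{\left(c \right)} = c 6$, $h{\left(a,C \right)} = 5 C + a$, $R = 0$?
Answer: $900$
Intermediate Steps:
$h{\left(a,C \right)} = a + 5 C$
$v{\left(c \right)} = 6 c$
$v^{2}{\left(h{\left(R,-1 \right)} \right)} = \left(6 \left(0 + 5 \left(-1\right)\right)\right)^{2} = \left(6 \left(0 - 5\right)\right)^{2} = \left(6 \left(-5\right)\right)^{2} = \left(-30\right)^{2} = 900$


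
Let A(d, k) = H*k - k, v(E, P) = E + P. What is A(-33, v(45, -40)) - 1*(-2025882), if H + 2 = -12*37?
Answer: 2023647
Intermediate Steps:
H = -446 (H = -2 - 12*37 = -2 - 444 = -446)
A(d, k) = -447*k (A(d, k) = -446*k - k = -447*k)
A(-33, v(45, -40)) - 1*(-2025882) = -447*(45 - 40) - 1*(-2025882) = -447*5 + 2025882 = -2235 + 2025882 = 2023647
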